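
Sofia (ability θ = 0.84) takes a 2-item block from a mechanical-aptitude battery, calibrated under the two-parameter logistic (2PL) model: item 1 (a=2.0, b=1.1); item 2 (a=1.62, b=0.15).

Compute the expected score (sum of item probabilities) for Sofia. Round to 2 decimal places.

P(θ) = 1 / (1 + exp(−a(θ − b)))
P_1 = 1/(1+e^{0.5200}) = 0.3729
P_2 = 1/(1+e^{-1.1178}) = 0.7536
E[score] = 0.3729 + 0.7536 = 1.1264

1.13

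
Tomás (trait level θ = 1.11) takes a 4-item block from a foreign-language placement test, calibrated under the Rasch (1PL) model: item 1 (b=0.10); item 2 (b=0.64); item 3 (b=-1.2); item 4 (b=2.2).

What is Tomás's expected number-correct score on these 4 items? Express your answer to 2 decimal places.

2.51

P(θ) = 1 / (1 + exp(−(θ − b)))
P_1 = 1/(1+e^{-1.0100}) = 0.7330
P_2 = 1/(1+e^{-0.4700}) = 0.6154
P_3 = 1/(1+e^{-2.3100}) = 0.9097
P_4 = 1/(1+e^{1.0900}) = 0.2516
E[score] = 0.7330 + 0.6154 + 0.9097 + 0.2516 = 2.5097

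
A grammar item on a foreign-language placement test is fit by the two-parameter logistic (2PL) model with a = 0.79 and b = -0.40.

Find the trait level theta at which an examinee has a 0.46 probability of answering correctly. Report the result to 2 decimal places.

-0.60

P(theta) = 1 / (1 + exp(−a(theta − b)))
logit = ln(0.4600/0.5400) = -0.1603
theta = b + logit/(a) = -0.40 + (-0.1603)/0.7900 = -0.6030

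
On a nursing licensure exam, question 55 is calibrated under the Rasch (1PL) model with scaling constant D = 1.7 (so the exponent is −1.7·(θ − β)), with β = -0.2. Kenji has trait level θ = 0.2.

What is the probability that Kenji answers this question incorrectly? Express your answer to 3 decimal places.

P(θ) = 1 / (1 + exp(−D·(θ − β)))
Exponent: 1.7 × (0.2 − (-0.2)) = 0.6800
1/(1 + e^{-0.6800}) = 0.6637
P = 0.6637
P(incorrect) = 1 − 0.6637 = 0.3363

0.336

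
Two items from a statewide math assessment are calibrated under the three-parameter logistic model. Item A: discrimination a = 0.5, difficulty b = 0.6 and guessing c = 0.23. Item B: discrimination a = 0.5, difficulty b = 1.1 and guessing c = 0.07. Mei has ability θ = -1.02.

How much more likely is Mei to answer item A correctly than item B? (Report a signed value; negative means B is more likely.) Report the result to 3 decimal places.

0.158

P(θ) = c + (1 − c) · 1 / (1 + exp(−a(θ − b)))
P_A = 0.4671
P_B = 0.3093
P_A − P_B = 0.1578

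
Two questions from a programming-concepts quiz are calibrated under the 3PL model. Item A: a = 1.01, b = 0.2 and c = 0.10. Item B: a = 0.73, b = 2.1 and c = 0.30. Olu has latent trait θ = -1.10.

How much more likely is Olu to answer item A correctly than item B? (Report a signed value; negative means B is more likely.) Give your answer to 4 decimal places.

-0.0709

P(θ) = c + (1 − c) · 1 / (1 + exp(−a(θ − b)))
P_A = 0.2908
P_B = 0.3617
P_A − P_B = -0.0709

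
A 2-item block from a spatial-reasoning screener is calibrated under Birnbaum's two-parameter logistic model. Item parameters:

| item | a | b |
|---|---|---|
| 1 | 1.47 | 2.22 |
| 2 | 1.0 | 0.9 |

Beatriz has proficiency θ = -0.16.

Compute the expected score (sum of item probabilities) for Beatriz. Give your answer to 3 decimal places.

0.287

P(θ) = 1 / (1 + exp(−a(θ − b)))
P_1 = 1/(1+e^{3.4986}) = 0.0294
P_2 = 1/(1+e^{1.0600}) = 0.2573
E[score] = 0.0294 + 0.2573 = 0.2867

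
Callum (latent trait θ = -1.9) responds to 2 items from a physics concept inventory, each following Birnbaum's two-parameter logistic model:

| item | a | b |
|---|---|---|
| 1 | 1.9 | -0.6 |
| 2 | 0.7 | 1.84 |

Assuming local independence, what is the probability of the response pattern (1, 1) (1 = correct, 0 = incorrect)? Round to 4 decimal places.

P(θ) = 1 / (1 + exp(−a(θ − b)))
P_1 = 1/(1+e^{2.4700}) = 0.0780
P_2 = 1/(1+e^{2.6180}) = 0.0680
L = P_1 × P_2 = 0.0780 × 0.0680 = 0.00530

0.0053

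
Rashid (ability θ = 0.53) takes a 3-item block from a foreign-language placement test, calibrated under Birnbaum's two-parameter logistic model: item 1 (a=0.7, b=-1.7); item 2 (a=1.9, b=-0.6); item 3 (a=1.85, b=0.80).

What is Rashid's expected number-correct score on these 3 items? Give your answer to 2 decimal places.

2.10

P(θ) = 1 / (1 + exp(−a(θ − b)))
P_1 = 1/(1+e^{-1.5610}) = 0.8265
P_2 = 1/(1+e^{-2.1470}) = 0.8954
P_3 = 1/(1+e^{0.4995}) = 0.3777
E[score] = 0.8265 + 0.8954 + 0.3777 = 2.0995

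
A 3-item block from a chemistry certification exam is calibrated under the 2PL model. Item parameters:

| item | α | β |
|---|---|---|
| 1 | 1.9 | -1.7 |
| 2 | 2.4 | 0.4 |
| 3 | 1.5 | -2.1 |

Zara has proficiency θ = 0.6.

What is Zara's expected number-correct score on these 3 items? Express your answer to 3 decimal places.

P(θ) = 1 / (1 + exp(−α(θ − β)))
P_1 = 1/(1+e^{-4.3700}) = 0.9875
P_2 = 1/(1+e^{-0.4800}) = 0.6177
P_3 = 1/(1+e^{-4.0500}) = 0.9829
E[score] = 0.9875 + 0.6177 + 0.9829 = 2.5881

2.588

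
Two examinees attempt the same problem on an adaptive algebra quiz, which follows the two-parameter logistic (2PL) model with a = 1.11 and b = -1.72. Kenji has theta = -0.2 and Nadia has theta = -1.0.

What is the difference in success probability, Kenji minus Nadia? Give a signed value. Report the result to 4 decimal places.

P(theta) = 1 / (1 + exp(−a(theta − b)))
P(Kenji) = 0.8439  [exponent 1.6872]
P(Nadia) = 0.6898  [exponent 0.7992]
Difference = 0.8439 − 0.6898 = 0.1541

0.1541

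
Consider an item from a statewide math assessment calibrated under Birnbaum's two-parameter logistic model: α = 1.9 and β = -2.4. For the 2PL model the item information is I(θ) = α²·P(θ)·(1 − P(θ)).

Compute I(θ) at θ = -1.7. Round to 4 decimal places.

0.5971

P = 1/(1+e^{-1.3300}) = 0.7908
P(1−P) = 0.7908 × 0.2092 = 0.1654
I = α² × P(1−P) = 1.9² × 0.1654 = 0.59714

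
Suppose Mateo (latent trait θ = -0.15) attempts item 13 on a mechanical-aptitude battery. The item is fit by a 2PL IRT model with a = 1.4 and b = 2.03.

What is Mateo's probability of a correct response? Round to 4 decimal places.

P(θ) = 1 / (1 + exp(−a(θ − b)))
Exponent: 1.4 × (-0.15 − 2.03) = -3.0520
1/(1 + e^{3.0520}) = 0.0451

0.0451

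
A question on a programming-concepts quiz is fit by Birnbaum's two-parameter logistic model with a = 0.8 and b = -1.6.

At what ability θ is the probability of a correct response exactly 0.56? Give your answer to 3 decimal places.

P(θ) = 1 / (1 + exp(−a(θ − b)))
logit = ln(0.5600/0.4400) = 0.2412
θ = b + logit/(a) = -1.6 + 0.2412/0.8000 = -1.2985

-1.299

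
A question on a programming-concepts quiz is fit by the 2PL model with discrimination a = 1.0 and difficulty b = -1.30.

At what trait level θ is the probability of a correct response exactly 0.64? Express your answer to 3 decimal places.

P(θ) = 1 / (1 + exp(−a(θ − b)))
logit = ln(0.6400/0.3600) = 0.5754
θ = b + logit/(a) = -1.30 + 0.5754/1.0000 = -0.7246

-0.725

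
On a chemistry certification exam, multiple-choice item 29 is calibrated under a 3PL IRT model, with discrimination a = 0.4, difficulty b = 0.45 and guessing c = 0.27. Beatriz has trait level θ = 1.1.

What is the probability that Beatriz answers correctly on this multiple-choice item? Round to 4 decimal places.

P(θ) = c + (1 − c) · 1 / (1 + exp(−a(θ − b)))
Exponent: 0.4 × (1.1 − 0.45) = 0.2600
1/(1 + e^{-0.2600}) = 0.5646
P = 0.27 + 0.73 × 0.5646 = 0.6822

0.6822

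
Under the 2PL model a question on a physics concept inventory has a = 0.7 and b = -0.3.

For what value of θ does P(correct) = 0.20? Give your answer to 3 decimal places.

P(θ) = 1 / (1 + exp(−a(θ − b)))
logit = ln(0.2000/0.8000) = -1.3863
θ = b + logit/(a) = -0.3 + (-1.3863)/0.7000 = -2.2804

-2.280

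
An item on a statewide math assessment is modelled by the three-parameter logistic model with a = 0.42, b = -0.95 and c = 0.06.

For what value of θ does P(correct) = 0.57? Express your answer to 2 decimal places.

P(θ) = c + (1 − c) · 1 / (1 + exp(−a(θ − b)))
Remove guessing floor: (0.57 − 0.06)/(1 − 0.06) = 0.5426
logit = ln(0.5426/0.4574) = 0.1706
θ = b + logit/(a) = -0.95 + 0.1706/0.4200 = -0.5437

-0.54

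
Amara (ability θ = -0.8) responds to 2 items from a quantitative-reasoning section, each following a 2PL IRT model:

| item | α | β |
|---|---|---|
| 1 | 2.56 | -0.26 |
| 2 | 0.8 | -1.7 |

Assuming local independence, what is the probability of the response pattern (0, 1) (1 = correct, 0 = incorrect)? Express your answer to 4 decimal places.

0.5377

P(θ) = 1 / (1 + exp(−α(θ − β)))
P_1 = 1/(1+e^{1.3824}) = 0.2006
P_2 = 1/(1+e^{-0.7200}) = 0.6726
L = (1−P_1) × P_2 = 0.7994 × 0.6726 = 0.53767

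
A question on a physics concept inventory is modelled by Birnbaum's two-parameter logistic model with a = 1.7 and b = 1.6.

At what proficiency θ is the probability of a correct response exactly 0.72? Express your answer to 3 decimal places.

P(θ) = 1 / (1 + exp(−a(θ − b)))
logit = ln(0.7200/0.2800) = 0.9445
θ = b + logit/(a) = 1.6 + 0.9445/1.7000 = 2.1556

2.156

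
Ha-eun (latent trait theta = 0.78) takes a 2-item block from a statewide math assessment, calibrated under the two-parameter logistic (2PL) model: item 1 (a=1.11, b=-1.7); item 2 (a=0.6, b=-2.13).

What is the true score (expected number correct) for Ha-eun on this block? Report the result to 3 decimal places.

P(theta) = 1 / (1 + exp(−a(theta − b)))
P_1 = 1/(1+e^{-2.7528}) = 0.9401
P_2 = 1/(1+e^{-1.7460}) = 0.8514
E[score] = 0.9401 + 0.8514 = 1.7915

1.792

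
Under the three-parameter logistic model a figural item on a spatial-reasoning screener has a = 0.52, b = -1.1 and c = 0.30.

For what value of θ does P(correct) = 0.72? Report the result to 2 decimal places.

-0.32

P(θ) = c + (1 − c) · 1 / (1 + exp(−a(θ − b)))
Remove guessing floor: (0.72 − 0.30)/(1 − 0.30) = 0.6000
logit = ln(0.6000/0.4000) = 0.4055
θ = b + logit/(a) = -1.1 + 0.4055/0.5200 = -0.3203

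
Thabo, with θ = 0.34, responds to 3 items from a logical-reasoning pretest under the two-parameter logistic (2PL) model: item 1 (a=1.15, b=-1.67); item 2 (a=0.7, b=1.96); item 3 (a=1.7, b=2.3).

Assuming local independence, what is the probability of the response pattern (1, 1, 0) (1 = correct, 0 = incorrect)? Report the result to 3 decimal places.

P(θ) = 1 / (1 + exp(−a(θ − b)))
P_1 = 1/(1+e^{-2.3115}) = 0.9098
P_2 = 1/(1+e^{1.1340}) = 0.2434
P_3 = 1/(1+e^{3.3320}) = 0.0345
L = P_1 × P_2 × (1−P_3) = 0.9098 × 0.2434 × 0.9655 = 0.21383

0.214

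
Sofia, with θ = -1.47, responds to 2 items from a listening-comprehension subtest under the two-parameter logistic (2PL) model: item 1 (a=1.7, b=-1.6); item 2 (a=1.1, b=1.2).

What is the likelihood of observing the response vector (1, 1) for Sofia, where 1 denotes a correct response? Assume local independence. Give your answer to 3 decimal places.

0.028

P(θ) = 1 / (1 + exp(−a(θ − b)))
P_1 = 1/(1+e^{-0.2210}) = 0.5550
P_2 = 1/(1+e^{2.9370}) = 0.0504
L = P_1 × P_2 = 0.5550 × 0.0504 = 0.02795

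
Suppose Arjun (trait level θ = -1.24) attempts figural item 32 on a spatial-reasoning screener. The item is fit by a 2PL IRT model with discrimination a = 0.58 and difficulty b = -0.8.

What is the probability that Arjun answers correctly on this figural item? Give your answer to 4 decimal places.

P(θ) = 1 / (1 + exp(−a(θ − b)))
Exponent: 0.58 × (-1.24 − (-0.8)) = -0.2552
1/(1 + e^{0.2552}) = 0.4365

0.4365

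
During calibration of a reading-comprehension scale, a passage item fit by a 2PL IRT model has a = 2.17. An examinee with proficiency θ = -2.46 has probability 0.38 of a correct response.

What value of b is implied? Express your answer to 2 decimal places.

P(θ) = 1 / (1 + exp(−a(θ − b)))
logit(0.38) = ln(0.38/0.62) = -0.4895
b = θ − logit/(a) = -2.46 − (-0.4895)/2.1700 = -2.2344

-2.23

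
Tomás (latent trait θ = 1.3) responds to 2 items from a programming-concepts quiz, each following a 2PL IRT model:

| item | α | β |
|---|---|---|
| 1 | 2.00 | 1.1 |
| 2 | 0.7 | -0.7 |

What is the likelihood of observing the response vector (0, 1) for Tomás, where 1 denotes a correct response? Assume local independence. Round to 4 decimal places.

P(θ) = 1 / (1 + exp(−α(θ − β)))
P_1 = 1/(1+e^{-0.4000}) = 0.5987
P_2 = 1/(1+e^{-1.4000}) = 0.8022
L = (1−P_1) × P_2 = 0.4013 × 0.8022 = 0.32193

0.3219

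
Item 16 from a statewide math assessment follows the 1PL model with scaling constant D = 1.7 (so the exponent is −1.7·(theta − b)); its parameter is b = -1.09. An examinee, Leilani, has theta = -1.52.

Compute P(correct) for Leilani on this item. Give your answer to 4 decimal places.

0.3250

P(theta) = 1 / (1 + exp(−D·(theta − b)))
Exponent: 1.7 × (-1.52 − (-1.09)) = -0.7310
1/(1 + e^{0.7310}) = 0.3250
P = 0.3250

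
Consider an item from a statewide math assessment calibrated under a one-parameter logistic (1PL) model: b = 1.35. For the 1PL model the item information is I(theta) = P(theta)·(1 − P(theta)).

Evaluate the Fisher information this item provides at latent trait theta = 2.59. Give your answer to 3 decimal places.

0.174

P = 1/(1+e^{-1.2400}) = 0.7756
P(1−P) = 0.7756 × 0.2244 = 0.1741
I = P(1−P) = 0.17406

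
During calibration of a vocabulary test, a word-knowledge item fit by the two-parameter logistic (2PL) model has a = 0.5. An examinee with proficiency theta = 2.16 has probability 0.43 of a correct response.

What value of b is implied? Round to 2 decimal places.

2.72

P(theta) = 1 / (1 + exp(−a(theta − b)))
logit(0.43) = ln(0.43/0.57) = -0.2819
b = theta − logit/(a) = 2.16 − (-0.2819)/0.5000 = 2.7237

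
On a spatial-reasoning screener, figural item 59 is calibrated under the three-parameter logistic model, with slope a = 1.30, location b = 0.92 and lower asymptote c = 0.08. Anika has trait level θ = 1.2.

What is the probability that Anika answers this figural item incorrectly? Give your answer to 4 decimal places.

P(θ) = c + (1 − c) · 1 / (1 + exp(−a(θ − b)))
Exponent: 1.30 × (1.2 − 0.92) = 0.3640
1/(1 + e^{-0.3640}) = 0.5900
P = 0.08 + 0.92 × 0.5900 = 0.6228
P(incorrect) = 1 − 0.6228 = 0.3772

0.3772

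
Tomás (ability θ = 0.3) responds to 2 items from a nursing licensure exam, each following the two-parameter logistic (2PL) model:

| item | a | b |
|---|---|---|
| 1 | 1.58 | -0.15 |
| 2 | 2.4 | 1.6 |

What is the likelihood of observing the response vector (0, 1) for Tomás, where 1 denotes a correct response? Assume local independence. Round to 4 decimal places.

P(θ) = 1 / (1 + exp(−a(θ − b)))
P_1 = 1/(1+e^{-0.7110}) = 0.6706
P_2 = 1/(1+e^{3.1200}) = 0.0423
L = (1−P_1) × P_2 = 0.3294 × 0.0423 = 0.01393

0.0139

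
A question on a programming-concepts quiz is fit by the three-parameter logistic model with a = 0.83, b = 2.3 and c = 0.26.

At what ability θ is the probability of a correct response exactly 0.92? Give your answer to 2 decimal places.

P(θ) = c + (1 − c) · 1 / (1 + exp(−a(θ − b)))
Remove guessing floor: (0.92 − 0.26)/(1 − 0.26) = 0.8919
logit = ln(0.8919/0.1081) = 2.1102
θ = b + logit/(a) = 2.3 + 2.1102/0.8300 = 4.8424

4.84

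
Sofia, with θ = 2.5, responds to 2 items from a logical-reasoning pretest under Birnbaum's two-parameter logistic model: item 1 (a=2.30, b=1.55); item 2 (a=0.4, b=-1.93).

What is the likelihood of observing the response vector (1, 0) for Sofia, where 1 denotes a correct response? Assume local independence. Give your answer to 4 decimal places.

P(θ) = 1 / (1 + exp(−a(θ − b)))
P_1 = 1/(1+e^{-2.1850}) = 0.8989
P_2 = 1/(1+e^{-1.7720}) = 0.8547
L = P_1 × (1−P_2) = 0.8989 × 0.1453 = 0.13060

0.1306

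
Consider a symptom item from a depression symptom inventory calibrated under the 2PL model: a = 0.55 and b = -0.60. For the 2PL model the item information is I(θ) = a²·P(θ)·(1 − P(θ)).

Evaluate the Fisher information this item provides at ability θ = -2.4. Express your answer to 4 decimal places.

P = 1/(1+e^{0.9900}) = 0.2709
P(1−P) = 0.2709 × 0.7291 = 0.1975
I = a² × P(1−P) = 0.55² × 0.1975 = 0.05975

0.0597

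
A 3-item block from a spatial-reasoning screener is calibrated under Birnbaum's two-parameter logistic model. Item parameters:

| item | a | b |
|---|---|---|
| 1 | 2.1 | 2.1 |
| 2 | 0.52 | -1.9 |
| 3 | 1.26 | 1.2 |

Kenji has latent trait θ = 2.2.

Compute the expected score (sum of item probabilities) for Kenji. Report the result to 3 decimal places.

2.225

P(θ) = 1 / (1 + exp(−a(θ − b)))
P_1 = 1/(1+e^{-0.2100}) = 0.5523
P_2 = 1/(1+e^{-2.1320}) = 0.8940
P_3 = 1/(1+e^{-1.2600}) = 0.7790
E[score] = 0.5523 + 0.8940 + 0.7790 = 2.2253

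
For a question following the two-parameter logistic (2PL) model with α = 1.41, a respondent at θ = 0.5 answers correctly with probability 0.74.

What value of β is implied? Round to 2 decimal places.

-0.24

P(θ) = 1 / (1 + exp(−α(θ − β)))
logit(0.74) = ln(0.74/0.26) = 1.0460
β = θ − logit/(α) = 0.5 − 1.0460/1.4100 = -0.2418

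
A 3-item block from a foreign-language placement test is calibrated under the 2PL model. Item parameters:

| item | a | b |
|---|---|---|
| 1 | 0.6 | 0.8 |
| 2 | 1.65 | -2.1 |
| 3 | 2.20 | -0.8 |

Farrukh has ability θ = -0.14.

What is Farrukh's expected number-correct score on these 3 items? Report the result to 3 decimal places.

2.135

P(θ) = 1 / (1 + exp(−a(θ − b)))
P_1 = 1/(1+e^{0.5640}) = 0.3626
P_2 = 1/(1+e^{-3.2340}) = 0.9621
P_3 = 1/(1+e^{-1.4520}) = 0.8103
E[score] = 0.3626 + 0.9621 + 0.8103 = 2.1350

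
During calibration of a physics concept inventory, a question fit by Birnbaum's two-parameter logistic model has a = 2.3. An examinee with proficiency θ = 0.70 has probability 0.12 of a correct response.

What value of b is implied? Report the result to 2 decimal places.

P(θ) = 1 / (1 + exp(−a(θ − b)))
logit(0.12) = ln(0.12/0.88) = -1.9924
b = θ − logit/(a) = 0.70 − (-1.9924)/2.3000 = 1.5663

1.57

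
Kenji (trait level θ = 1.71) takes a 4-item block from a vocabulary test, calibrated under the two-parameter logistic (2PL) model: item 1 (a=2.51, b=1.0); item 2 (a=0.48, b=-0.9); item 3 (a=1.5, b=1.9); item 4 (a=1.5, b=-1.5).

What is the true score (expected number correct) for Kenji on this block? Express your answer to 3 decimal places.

3.055

P(θ) = 1 / (1 + exp(−a(θ − b)))
P_1 = 1/(1+e^{-1.7821}) = 0.8560
P_2 = 1/(1+e^{-1.2528}) = 0.7778
P_3 = 1/(1+e^{0.2850}) = 0.4292
P_4 = 1/(1+e^{-4.8150}) = 0.9920
E[score] = 0.8560 + 0.7778 + 0.4292 + 0.9920 = 3.0549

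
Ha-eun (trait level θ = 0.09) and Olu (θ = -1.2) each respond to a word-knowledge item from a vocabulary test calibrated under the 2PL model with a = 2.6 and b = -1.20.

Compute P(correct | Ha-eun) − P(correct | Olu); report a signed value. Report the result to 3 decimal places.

0.466

P(θ) = 1 / (1 + exp(−a(θ − b)))
P(Ha-eun) = 0.9662  [exponent 3.3540]
P(Olu) = 0.5000  [exponent 0.0000]
Difference = 0.9662 − 0.5000 = 0.4662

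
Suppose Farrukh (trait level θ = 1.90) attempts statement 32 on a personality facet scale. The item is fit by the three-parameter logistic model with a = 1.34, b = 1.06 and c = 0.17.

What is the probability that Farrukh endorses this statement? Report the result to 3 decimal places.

P(θ) = c + (1 − c) · 1 / (1 + exp(−a(θ − b)))
Exponent: 1.34 × (1.90 − 1.06) = 1.1256
1/(1 + e^{-1.1256}) = 0.7550
P = 0.17 + 0.83 × 0.7550 = 0.7967

0.797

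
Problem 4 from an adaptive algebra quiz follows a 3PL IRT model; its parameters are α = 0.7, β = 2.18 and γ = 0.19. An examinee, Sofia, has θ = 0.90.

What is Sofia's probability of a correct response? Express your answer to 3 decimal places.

P(θ) = γ + (1 − γ) · 1 / (1 + exp(−α(θ − β)))
Exponent: 0.7 × (0.90 − 2.18) = -0.8960
1/(1 + e^{0.8960}) = 0.2899
P = 0.19 + 0.81 × 0.2899 = 0.4248

0.425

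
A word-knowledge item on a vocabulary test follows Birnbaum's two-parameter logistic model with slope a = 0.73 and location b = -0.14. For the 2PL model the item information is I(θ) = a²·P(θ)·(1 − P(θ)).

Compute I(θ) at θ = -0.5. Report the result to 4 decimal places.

0.1310

P = 1/(1+e^{0.2628}) = 0.4347
P(1−P) = 0.4347 × 0.5653 = 0.2457
I = a² × P(1−P) = 0.73² × 0.2457 = 0.13095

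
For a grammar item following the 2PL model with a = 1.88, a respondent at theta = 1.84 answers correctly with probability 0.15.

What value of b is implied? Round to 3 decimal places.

2.763

P(theta) = 1 / (1 + exp(−a(theta − b)))
logit(0.15) = ln(0.15/0.85) = -1.7346
b = theta − logit/(a) = 1.84 − (-1.7346)/1.8800 = 2.7627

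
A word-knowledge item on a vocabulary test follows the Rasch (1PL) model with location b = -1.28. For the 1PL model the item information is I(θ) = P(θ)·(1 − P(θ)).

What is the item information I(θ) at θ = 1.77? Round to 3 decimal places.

P = 1/(1+e^{-3.0500}) = 0.9548
P(1−P) = 0.9548 × 0.0452 = 0.0432
I = P(1−P) = 0.04317

0.043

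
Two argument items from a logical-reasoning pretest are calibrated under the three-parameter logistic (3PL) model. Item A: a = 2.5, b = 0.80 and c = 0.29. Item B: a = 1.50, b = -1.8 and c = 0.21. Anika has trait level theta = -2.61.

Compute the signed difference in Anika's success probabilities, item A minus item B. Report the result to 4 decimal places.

P(theta) = c + (1 − c) · 1 / (1 + exp(−a(theta − b)))
P_A = 0.2901
P_B = 0.3908
P_A − P_B = -0.1006

-0.1006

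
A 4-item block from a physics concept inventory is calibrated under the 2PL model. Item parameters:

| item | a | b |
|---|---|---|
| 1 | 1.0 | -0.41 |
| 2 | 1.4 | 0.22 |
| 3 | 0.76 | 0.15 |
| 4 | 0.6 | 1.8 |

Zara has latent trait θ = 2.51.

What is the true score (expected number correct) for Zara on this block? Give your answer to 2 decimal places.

P(θ) = 1 / (1 + exp(−a(θ − b)))
P_1 = 1/(1+e^{-2.9200}) = 0.9488
P_2 = 1/(1+e^{-3.2060}) = 0.9611
P_3 = 1/(1+e^{-1.7936}) = 0.8574
P_4 = 1/(1+e^{-0.4260}) = 0.6049
E[score] = 0.9488 + 0.9611 + 0.8574 + 0.6049 = 3.3722

3.37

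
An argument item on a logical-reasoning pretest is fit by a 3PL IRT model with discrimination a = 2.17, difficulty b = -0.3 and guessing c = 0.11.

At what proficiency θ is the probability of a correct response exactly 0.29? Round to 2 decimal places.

P(θ) = c + (1 − c) · 1 / (1 + exp(−a(θ − b)))
Remove guessing floor: (0.29 − 0.11)/(1 − 0.11) = 0.2022
logit = ln(0.2022/0.7978) = -1.3723
θ = b + logit/(a) = -0.3 + (-1.3723)/2.1700 = -0.9324

-0.93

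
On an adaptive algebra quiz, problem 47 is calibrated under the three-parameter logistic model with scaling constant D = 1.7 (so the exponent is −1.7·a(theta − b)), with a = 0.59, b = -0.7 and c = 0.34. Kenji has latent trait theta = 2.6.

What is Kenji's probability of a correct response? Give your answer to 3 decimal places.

0.977

P(theta) = c + (1 − c) · 1 / (1 + exp(−D·a(theta − b)))
Exponent: 1.7 × 0.59 × (2.6 − (-0.7)) = 3.3099
1/(1 + e^{-3.3099}) = 0.9648
P = 0.34 + 0.66 × 0.9648 = 0.9767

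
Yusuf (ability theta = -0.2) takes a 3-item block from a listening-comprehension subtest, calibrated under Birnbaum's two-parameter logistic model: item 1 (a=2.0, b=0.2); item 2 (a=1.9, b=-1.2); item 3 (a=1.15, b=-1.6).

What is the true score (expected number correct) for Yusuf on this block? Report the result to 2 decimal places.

P(theta) = 1 / (1 + exp(−a(theta − b)))
P_1 = 1/(1+e^{0.8000}) = 0.3100
P_2 = 1/(1+e^{-1.9000}) = 0.8699
P_3 = 1/(1+e^{-1.6100}) = 0.8334
E[score] = 0.3100 + 0.8699 + 0.8334 = 2.0133

2.01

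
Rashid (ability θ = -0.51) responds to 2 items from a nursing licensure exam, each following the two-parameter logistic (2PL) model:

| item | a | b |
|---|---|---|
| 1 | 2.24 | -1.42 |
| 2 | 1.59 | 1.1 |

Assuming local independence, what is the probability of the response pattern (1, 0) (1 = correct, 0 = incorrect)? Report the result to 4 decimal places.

0.8213

P(θ) = 1 / (1 + exp(−a(θ − b)))
P_1 = 1/(1+e^{-2.0384}) = 0.8848
P_2 = 1/(1+e^{2.5599}) = 0.0718
L = P_1 × (1−P_2) = 0.8848 × 0.9282 = 0.82128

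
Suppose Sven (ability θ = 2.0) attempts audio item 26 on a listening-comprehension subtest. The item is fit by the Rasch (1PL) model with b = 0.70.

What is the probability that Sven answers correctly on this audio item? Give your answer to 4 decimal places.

0.7858

P(θ) = 1 / (1 + exp(−(θ − b)))
Exponent: (2.0 − 0.70) = 1.3000
1/(1 + e^{-1.3000}) = 0.7858
P = 0.7858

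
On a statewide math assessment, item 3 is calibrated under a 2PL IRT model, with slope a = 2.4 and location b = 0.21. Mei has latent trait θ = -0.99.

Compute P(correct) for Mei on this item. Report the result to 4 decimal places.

0.0532

P(θ) = 1 / (1 + exp(−a(θ − b)))
Exponent: 2.4 × (-0.99 − 0.21) = -2.8800
1/(1 + e^{2.8800}) = 0.0532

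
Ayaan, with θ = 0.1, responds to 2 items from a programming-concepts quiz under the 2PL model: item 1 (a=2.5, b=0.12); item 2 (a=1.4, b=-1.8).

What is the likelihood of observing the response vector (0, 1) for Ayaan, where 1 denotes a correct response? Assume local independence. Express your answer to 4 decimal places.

P(θ) = 1 / (1 + exp(−a(θ − b)))
P_1 = 1/(1+e^{0.0500}) = 0.4875
P_2 = 1/(1+e^{-2.6600}) = 0.9346
L = (1−P_1) × P_2 = 0.5125 × 0.9346 = 0.47899

0.4790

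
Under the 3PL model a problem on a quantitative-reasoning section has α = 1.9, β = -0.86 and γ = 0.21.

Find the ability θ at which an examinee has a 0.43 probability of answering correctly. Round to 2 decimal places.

P(θ) = γ + (1 − γ) · 1 / (1 + exp(−α(θ − β)))
Remove guessing floor: (0.43 − 0.21)/(1 − 0.21) = 0.2785
logit = ln(0.2785/0.7215) = -0.9520
θ = β + logit/(α) = -0.86 + (-0.9520)/1.9000 = -1.3611

-1.36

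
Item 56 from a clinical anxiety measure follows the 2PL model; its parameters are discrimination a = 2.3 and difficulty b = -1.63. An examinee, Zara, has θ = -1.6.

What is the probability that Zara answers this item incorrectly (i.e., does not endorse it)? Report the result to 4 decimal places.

0.4828

P(θ) = 1 / (1 + exp(−a(θ − b)))
Exponent: 2.3 × (-1.6 − (-1.63)) = 0.0690
1/(1 + e^{-0.0690}) = 0.5172
P(incorrect) = 1 − 0.5172 = 0.4828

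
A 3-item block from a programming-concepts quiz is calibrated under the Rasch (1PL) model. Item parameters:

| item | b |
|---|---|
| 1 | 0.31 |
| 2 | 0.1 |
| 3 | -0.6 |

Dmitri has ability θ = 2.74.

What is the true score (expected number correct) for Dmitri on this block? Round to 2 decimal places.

2.82

P(θ) = 1 / (1 + exp(−(θ − b)))
P_1 = 1/(1+e^{-2.4300}) = 0.9191
P_2 = 1/(1+e^{-2.6400}) = 0.9334
P_3 = 1/(1+e^{-3.3400}) = 0.9658
E[score] = 0.9191 + 0.9334 + 0.9658 = 2.8183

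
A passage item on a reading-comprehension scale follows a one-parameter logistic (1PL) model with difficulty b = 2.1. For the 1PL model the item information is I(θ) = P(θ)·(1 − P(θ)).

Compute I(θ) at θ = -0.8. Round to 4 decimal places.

P = 1/(1+e^{2.9000}) = 0.0522
P(1−P) = 0.0522 × 0.9478 = 0.0494
I = P(1−P) = 0.04943

0.0494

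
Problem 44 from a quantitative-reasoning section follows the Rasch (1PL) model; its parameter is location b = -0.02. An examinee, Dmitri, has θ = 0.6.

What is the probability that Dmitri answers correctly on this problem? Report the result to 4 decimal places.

P(θ) = 1 / (1 + exp(−(θ − b)))
Exponent: (0.6 − (-0.02)) = 0.6200
1/(1 + e^{-0.6200}) = 0.6502
P = 0.6502

0.6502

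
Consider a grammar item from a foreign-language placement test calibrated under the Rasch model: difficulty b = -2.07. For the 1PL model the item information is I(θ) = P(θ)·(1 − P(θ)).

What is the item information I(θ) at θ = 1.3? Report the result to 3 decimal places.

0.032

P = 1/(1+e^{-3.3700}) = 0.9668
P(1−P) = 0.9668 × 0.0332 = 0.0321
I = P(1−P) = 0.03214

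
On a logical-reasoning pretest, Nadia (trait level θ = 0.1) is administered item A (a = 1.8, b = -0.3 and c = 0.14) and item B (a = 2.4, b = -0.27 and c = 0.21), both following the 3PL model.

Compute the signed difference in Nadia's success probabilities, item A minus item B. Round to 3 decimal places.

-0.051

P(θ) = c + (1 − c) · 1 / (1 + exp(−a(θ − b)))
P_A = 0.7184
P_B = 0.7697
P_A − P_B = -0.0513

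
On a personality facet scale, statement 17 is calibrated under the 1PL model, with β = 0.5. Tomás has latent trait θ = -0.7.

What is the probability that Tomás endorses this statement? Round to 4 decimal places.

0.2315

P(θ) = 1 / (1 + exp(−(θ − β)))
Exponent: (-0.7 − 0.5) = -1.2000
1/(1 + e^{1.2000}) = 0.2315
P = 0.2315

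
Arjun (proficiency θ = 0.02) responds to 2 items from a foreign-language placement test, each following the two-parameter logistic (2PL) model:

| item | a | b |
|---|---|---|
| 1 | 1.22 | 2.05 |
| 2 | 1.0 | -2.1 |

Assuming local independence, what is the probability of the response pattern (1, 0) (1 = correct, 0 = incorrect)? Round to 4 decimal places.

P(θ) = 1 / (1 + exp(−a(θ − b)))
P_1 = 1/(1+e^{2.4766}) = 0.0775
P_2 = 1/(1+e^{-2.1200}) = 0.8928
L = P_1 × (1−P_2) = 0.0775 × 0.1072 = 0.00831

0.0083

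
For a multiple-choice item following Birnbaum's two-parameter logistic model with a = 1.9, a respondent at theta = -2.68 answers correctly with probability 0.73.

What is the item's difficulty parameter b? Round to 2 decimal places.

-3.20

P(theta) = 1 / (1 + exp(−a(theta − b)))
logit(0.73) = ln(0.73/0.27) = 0.9946
b = theta − logit/(a) = -2.68 − 0.9946/1.9000 = -3.2035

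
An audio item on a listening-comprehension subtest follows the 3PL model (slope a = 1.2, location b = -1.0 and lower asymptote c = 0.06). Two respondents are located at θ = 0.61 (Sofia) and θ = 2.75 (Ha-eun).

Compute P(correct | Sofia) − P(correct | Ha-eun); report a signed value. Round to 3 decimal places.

P(θ) = c + (1 − c) · 1 / (1 + exp(−a(θ − b)))
P(Sofia) = 0.8811  [exponent 1.9320]
P(Ha-eun) = 0.9897  [exponent 4.5000]
Difference = 0.8811 − 0.9897 = -0.1086

-0.109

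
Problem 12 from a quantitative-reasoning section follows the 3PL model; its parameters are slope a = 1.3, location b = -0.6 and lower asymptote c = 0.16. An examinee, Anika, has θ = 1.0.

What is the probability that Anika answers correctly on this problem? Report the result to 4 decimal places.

P(θ) = c + (1 − c) · 1 / (1 + exp(−a(θ − b)))
Exponent: 1.3 × (1.0 − (-0.6)) = 2.0800
1/(1 + e^{-2.0800}) = 0.8889
P = 0.16 + 0.84 × 0.8889 = 0.9067

0.9067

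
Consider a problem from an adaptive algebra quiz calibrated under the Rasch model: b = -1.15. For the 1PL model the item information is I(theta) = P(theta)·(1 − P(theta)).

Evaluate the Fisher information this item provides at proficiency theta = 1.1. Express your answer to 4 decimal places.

0.0863

P = 1/(1+e^{-2.2500}) = 0.9047
P(1−P) = 0.9047 × 0.0953 = 0.0863
I = P(1−P) = 0.08626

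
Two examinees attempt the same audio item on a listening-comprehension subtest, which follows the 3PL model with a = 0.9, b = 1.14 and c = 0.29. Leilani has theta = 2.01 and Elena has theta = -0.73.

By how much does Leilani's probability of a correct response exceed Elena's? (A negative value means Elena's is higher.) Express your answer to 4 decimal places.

P(theta) = c + (1 − c) · 1 / (1 + exp(−a(theta − b)))
P(Leilani) = 0.7773  [exponent 0.7830]
P(Elena) = 0.4013  [exponent -1.6830]
Difference = 0.7773 − 0.4013 = 0.3760

0.3760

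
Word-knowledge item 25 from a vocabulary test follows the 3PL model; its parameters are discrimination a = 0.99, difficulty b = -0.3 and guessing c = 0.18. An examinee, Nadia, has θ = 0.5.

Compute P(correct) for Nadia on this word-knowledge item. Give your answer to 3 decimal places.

0.744

P(θ) = c + (1 − c) · 1 / (1 + exp(−a(θ − b)))
Exponent: 0.99 × (0.5 − (-0.3)) = 0.7920
1/(1 + e^{-0.7920}) = 0.6883
P = 0.18 + 0.82 × 0.6883 = 0.7444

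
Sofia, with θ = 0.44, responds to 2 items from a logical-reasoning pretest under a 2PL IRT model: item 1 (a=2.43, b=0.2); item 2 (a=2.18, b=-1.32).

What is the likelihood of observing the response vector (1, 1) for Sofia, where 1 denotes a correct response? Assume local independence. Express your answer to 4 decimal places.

P(θ) = 1 / (1 + exp(−a(θ − b)))
P_1 = 1/(1+e^{-0.5832}) = 0.6418
P_2 = 1/(1+e^{-3.8368}) = 0.9789
L = P_1 × P_2 = 0.6418 × 0.9789 = 0.62826

0.6283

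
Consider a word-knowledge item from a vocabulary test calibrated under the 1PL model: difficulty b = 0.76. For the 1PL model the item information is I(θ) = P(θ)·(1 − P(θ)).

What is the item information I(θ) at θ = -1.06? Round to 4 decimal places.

0.1200

P = 1/(1+e^{1.8200}) = 0.1394
P(1−P) = 0.1394 × 0.8606 = 0.1200
I = P(1−P) = 0.11999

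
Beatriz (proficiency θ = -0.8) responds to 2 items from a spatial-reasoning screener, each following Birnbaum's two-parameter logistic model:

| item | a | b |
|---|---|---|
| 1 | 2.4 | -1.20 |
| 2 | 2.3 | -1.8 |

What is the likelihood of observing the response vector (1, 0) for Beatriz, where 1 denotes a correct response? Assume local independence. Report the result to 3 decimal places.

P(θ) = 1 / (1 + exp(−a(θ − b)))
P_1 = 1/(1+e^{-0.9600}) = 0.7231
P_2 = 1/(1+e^{-2.3000}) = 0.9089
L = P_1 × (1−P_2) = 0.7231 × 0.0911 = 0.06589

0.066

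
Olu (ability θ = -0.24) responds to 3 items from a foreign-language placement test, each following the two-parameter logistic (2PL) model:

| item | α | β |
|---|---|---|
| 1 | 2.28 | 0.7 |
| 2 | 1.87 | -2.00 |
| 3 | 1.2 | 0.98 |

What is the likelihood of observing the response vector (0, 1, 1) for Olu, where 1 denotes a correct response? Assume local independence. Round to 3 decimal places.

0.162

P(θ) = 1 / (1 + exp(−α(θ − β)))
P_1 = 1/(1+e^{2.1432}) = 0.1050
P_2 = 1/(1+e^{-3.2912}) = 0.9641
P_3 = 1/(1+e^{1.4640}) = 0.1879
L = (1−P_1) × P_2 × P_3 = 0.8950 × 0.9641 × 0.1879 = 0.16211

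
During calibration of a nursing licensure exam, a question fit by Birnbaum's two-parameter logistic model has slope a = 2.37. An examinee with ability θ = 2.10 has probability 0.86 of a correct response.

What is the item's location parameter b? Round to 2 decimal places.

1.33

P(θ) = 1 / (1 + exp(−a(θ − b)))
logit(0.86) = ln(0.86/0.14) = 1.8153
b = θ − logit/(a) = 2.10 − 1.8153/2.3700 = 1.3341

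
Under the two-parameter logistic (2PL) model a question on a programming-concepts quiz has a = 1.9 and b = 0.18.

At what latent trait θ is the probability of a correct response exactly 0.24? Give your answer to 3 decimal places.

P(θ) = 1 / (1 + exp(−a(θ − b)))
logit = ln(0.2400/0.7600) = -1.1527
θ = b + logit/(a) = 0.18 + (-1.1527)/1.9000 = -0.4267

-0.427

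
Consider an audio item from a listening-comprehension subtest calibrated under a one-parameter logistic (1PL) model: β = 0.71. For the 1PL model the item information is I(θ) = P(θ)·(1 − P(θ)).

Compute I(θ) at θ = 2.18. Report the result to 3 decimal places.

P = 1/(1+e^{-1.4700}) = 0.8131
P(1−P) = 0.8131 × 0.1869 = 0.1520
I = P(1−P) = 0.15200

0.152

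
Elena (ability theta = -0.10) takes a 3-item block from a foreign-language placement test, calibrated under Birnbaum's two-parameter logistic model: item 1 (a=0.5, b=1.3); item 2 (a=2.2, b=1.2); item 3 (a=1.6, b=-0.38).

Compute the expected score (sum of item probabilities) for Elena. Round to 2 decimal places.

1.00

P(theta) = 1 / (1 + exp(−a(theta − b)))
P_1 = 1/(1+e^{0.7000}) = 0.3318
P_2 = 1/(1+e^{2.8600}) = 0.0542
P_3 = 1/(1+e^{-0.4480}) = 0.6102
E[score] = 0.3318 + 0.0542 + 0.6102 = 0.9961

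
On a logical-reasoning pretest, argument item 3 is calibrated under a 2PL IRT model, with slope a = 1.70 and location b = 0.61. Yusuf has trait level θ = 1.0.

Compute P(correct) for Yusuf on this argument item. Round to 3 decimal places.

0.660

P(θ) = 1 / (1 + exp(−a(θ − b)))
Exponent: 1.70 × (1.0 − 0.61) = 0.6630
1/(1 + e^{-0.6630}) = 0.6599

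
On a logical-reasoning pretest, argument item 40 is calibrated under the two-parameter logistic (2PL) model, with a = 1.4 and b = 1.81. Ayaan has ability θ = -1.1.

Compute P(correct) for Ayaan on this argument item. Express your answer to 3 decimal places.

0.017

P(θ) = 1 / (1 + exp(−a(θ − b)))
Exponent: 1.4 × (-1.1 − 1.81) = -4.0740
1/(1 + e^{4.0740}) = 0.0167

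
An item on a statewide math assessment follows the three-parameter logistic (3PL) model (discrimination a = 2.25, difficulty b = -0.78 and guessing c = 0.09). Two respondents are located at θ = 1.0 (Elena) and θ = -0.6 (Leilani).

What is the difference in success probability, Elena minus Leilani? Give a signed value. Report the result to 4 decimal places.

P(θ) = c + (1 − c) · 1 / (1 + exp(−a(θ − b)))
P(Elena) = 0.9837  [exponent 4.0050]
P(Leilani) = 0.6359  [exponent 0.4050]
Difference = 0.9837 − 0.6359 = 0.3478

0.3478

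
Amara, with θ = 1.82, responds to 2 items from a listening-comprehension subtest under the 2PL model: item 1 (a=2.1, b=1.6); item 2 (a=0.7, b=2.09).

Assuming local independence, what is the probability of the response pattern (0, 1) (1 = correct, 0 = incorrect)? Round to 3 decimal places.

P(θ) = 1 / (1 + exp(−a(θ − b)))
P_1 = 1/(1+e^{-0.4620}) = 0.6135
P_2 = 1/(1+e^{0.1890}) = 0.4529
L = (1−P_1) × P_2 = 0.3865 × 0.4529 = 0.17505

0.175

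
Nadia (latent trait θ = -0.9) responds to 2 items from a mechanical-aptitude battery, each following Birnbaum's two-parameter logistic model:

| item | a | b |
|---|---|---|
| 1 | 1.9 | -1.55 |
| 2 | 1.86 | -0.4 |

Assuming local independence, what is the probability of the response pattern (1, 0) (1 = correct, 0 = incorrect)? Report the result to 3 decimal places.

P(θ) = 1 / (1 + exp(−a(θ − b)))
P_1 = 1/(1+e^{-1.2350}) = 0.7747
P_2 = 1/(1+e^{0.9300}) = 0.2829
L = P_1 × (1−P_2) = 0.7747 × 0.7171 = 0.55551

0.556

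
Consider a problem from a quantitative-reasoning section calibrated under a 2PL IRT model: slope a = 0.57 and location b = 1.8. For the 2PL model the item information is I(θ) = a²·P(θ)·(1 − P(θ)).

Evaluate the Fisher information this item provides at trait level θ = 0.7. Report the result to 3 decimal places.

P = 1/(1+e^{0.6270}) = 0.3482
P(1−P) = 0.3482 × 0.6518 = 0.2270
I = a² × P(1−P) = 0.57² × 0.2270 = 0.07374

0.074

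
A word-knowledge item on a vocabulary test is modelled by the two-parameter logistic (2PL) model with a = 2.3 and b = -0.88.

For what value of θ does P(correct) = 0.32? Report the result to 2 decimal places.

-1.21

P(θ) = 1 / (1 + exp(−a(θ − b)))
logit = ln(0.3200/0.6800) = -0.7538
θ = b + logit/(a) = -0.88 + (-0.7538)/2.3000 = -1.2077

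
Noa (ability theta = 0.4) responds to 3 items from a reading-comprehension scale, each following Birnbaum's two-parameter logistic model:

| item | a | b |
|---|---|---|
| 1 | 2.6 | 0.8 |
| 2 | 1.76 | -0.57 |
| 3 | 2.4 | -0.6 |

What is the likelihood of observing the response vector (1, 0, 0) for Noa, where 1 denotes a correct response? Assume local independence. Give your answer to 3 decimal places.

0.003

P(theta) = 1 / (1 + exp(−a(theta − b)))
P_1 = 1/(1+e^{1.0400}) = 0.2611
P_2 = 1/(1+e^{-1.7072}) = 0.8465
P_3 = 1/(1+e^{-2.4000}) = 0.9168
L = P_1 × (1−P_2) × (1−P_3) = 0.2611 × 0.1535 × 0.0832 = 0.00333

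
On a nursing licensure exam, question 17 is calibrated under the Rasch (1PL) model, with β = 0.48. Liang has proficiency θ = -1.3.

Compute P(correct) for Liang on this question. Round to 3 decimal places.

0.144

P(θ) = 1 / (1 + exp(−(θ − β)))
Exponent: (-1.3 − 0.48) = -1.7800
1/(1 + e^{1.7800}) = 0.1443
P = 0.1443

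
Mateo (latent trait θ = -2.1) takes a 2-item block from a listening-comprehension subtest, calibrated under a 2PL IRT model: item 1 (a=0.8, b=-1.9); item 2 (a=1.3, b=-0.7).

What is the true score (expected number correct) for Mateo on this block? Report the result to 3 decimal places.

P(θ) = 1 / (1 + exp(−a(θ − b)))
P_1 = 1/(1+e^{0.1600}) = 0.4601
P_2 = 1/(1+e^{1.8200}) = 0.1394
E[score] = 0.4601 + 0.1394 = 0.5995

0.600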